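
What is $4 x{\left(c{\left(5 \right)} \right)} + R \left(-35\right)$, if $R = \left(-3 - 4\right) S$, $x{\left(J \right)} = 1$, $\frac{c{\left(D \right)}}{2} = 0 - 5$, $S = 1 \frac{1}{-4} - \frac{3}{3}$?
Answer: $- \frac{1209}{4} \approx -302.25$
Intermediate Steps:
$S = - \frac{5}{4}$ ($S = 1 \left(- \frac{1}{4}\right) - 1 = - \frac{1}{4} - 1 = - \frac{5}{4} \approx -1.25$)
$c{\left(D \right)} = -10$ ($c{\left(D \right)} = 2 \left(0 - 5\right) = 2 \left(-5\right) = -10$)
$R = \frac{35}{4}$ ($R = \left(-3 - 4\right) \left(- \frac{5}{4}\right) = \left(-7\right) \left(- \frac{5}{4}\right) = \frac{35}{4} \approx 8.75$)
$4 x{\left(c{\left(5 \right)} \right)} + R \left(-35\right) = 4 \cdot 1 + \frac{35}{4} \left(-35\right) = 4 - \frac{1225}{4} = - \frac{1209}{4}$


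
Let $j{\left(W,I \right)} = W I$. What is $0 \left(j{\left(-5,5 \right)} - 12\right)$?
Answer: $0$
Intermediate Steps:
$j{\left(W,I \right)} = I W$
$0 \left(j{\left(-5,5 \right)} - 12\right) = 0 \left(5 \left(-5\right) - 12\right) = 0 \left(-25 - 12\right) = 0 \left(-37\right) = 0$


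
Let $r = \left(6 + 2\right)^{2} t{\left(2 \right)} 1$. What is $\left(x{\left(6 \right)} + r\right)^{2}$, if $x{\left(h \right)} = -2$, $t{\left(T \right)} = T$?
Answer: $15876$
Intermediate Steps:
$r = 128$ ($r = \left(6 + 2\right)^{2} \cdot 2 \cdot 1 = 8^{2} \cdot 2 = 64 \cdot 2 = 128$)
$\left(x{\left(6 \right)} + r\right)^{2} = \left(-2 + 128\right)^{2} = 126^{2} = 15876$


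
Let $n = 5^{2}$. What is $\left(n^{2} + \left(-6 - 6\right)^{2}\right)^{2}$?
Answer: $591361$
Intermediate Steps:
$n = 25$
$\left(n^{2} + \left(-6 - 6\right)^{2}\right)^{2} = \left(25^{2} + \left(-6 - 6\right)^{2}\right)^{2} = \left(625 + \left(-12\right)^{2}\right)^{2} = \left(625 + 144\right)^{2} = 769^{2} = 591361$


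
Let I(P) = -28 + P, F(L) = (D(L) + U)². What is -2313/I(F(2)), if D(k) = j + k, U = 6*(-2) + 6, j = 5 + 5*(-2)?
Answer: -2313/53 ≈ -43.641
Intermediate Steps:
j = -5 (j = 5 - 10 = -5)
U = -6 (U = -12 + 6 = -6)
D(k) = -5 + k
F(L) = (-11 + L)² (F(L) = ((-5 + L) - 6)² = (-11 + L)²)
-2313/I(F(2)) = -2313/(-28 + (-11 + 2)²) = -2313/(-28 + (-9)²) = -2313/(-28 + 81) = -2313/53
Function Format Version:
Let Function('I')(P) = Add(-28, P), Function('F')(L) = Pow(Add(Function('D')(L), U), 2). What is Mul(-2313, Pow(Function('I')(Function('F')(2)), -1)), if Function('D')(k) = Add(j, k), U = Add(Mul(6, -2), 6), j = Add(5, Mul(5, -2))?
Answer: Rational(-2313, 53) ≈ -43.641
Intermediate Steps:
j = -5 (j = Add(5, -10) = -5)
U = -6 (U = Add(-12, 6) = -6)
Function('D')(k) = Add(-5, k)
Function('F')(L) = Pow(Add(-11, L), 2) (Function('F')(L) = Pow(Add(Add(-5, L), -6), 2) = Pow(Add(-11, L), 2))
Mul(-2313, Pow(Function('I')(Function('F')(2)), -1)) = Mul(-2313, Pow(Add(-28, Pow(Add(-11, 2), 2)), -1)) = Mul(-2313, Pow(Add(-28, Pow(-9, 2)), -1)) = Mul(-2313, Pow(Add(-28, 81), -1)) = Mul(-2313, Pow(53, -1)) = Mul(-2313, Rational(1, 53)) = Rational(-2313, 53)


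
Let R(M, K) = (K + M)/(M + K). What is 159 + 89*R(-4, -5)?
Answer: 248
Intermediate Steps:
R(M, K) = 1 (R(M, K) = (K + M)/(K + M) = 1)
159 + 89*R(-4, -5) = 159 + 89*1 = 159 + 89 = 248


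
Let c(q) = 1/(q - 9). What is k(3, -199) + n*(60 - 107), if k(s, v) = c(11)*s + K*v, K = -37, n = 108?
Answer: 4577/2 ≈ 2288.5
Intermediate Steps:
c(q) = 1/(-9 + q)
k(s, v) = s/2 - 37*v (k(s, v) = s/(-9 + 11) - 37*v = s/2 - 37*v)
k(3, -199) + n*(60 - 107) = ((1/2)*3 - 37*(-199)) + 108*(60 - 107) = (3/2 + 7363) + 108*(-47) = 14729/2 - 5076 = 4577/2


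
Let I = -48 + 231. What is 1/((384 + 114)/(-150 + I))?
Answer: 11/166 ≈ 0.066265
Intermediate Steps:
I = 183
1/((384 + 114)/(-150 + I)) = 1/((384 + 114)/(-150 + 183)) = 1/(498/33) = 1/(498*(1/33)) = 1/(166/11) = 11/166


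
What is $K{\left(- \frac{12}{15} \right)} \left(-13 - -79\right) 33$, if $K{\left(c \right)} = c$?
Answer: $- \frac{8712}{5} \approx -1742.4$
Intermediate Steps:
$K{\left(- \frac{12}{15} \right)} \left(-13 - -79\right) 33 = - \frac{12}{15} \left(-13 - -79\right) 33 = \left(-12\right) \frac{1}{15} \left(-13 + 79\right) 33 = \left(- \frac{4}{5}\right) 66 \cdot 33 = \left(- \frac{264}{5}\right) 33 = - \frac{8712}{5}$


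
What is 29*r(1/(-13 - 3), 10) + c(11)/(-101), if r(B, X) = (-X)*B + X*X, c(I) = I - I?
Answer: 23345/8 ≈ 2918.1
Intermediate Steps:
c(I) = 0
r(B, X) = X**2 - B*X (r(B, X) = -B*X + X**2 = X**2 - B*X)
29*r(1/(-13 - 3), 10) + c(11)/(-101) = 29*(10*(10 - 1/(-13 - 3))) + 0/(-101) = 29*(10*(10 - 1/(-16))) + 0*(-1/101) = 29*(10*(10 - 1*(-1/16))) + 0 = 29*(10*(10 + 1/16)) + 0 = 29*(10*(161/16)) + 0 = 29*(805/8) + 0 = 23345/8 + 0 = 23345/8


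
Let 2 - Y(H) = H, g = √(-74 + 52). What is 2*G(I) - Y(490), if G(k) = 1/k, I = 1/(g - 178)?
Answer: 132 + 2*I*√22 ≈ 132.0 + 9.3808*I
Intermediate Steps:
g = I*√22 (g = √(-22) = I*√22 ≈ 4.6904*I)
Y(H) = 2 - H
I = 1/(-178 + I*√22) (I = 1/(I*√22 - 178) = 1/(-178 + I*√22) ≈ -0.0056141 - 0.00014793*I)
2*G(I) - Y(490) = 2/(-89/15853 - I*√22/31706) - (2 - 1*490) = 2/(-89/15853 - I*√22/31706) - (2 - 490) = 2/(-89/15853 - I*√22/31706) - 1*(-488) = 2/(-89/15853 - I*√22/31706) + 488 = 488 + 2/(-89/15853 - I*√22/31706)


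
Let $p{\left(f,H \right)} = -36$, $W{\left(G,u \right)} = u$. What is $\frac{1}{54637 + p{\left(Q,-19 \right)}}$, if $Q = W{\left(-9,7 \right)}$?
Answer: $\frac{1}{54601} \approx 1.8315 \cdot 10^{-5}$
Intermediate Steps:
$Q = 7$
$\frac{1}{54637 + p{\left(Q,-19 \right)}} = \frac{1}{54637 - 36} = \frac{1}{54601}$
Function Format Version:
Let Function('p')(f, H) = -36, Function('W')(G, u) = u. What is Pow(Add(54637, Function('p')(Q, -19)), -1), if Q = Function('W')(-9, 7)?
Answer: Rational(1, 54601) ≈ 1.8315e-5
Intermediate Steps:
Q = 7
Pow(Add(54637, Function('p')(Q, -19)), -1) = Pow(Add(54637, -36), -1) = Pow(54601, -1) = Rational(1, 54601)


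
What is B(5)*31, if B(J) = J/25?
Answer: 31/5 ≈ 6.2000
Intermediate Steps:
B(J) = J/25 (B(J) = J*(1/25) = J/25)
B(5)*31 = ((1/25)*5)*31 = (⅕)*31 = 31/5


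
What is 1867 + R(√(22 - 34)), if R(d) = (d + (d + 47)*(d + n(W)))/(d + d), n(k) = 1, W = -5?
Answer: 3783/2 - 35*I*√3/12 ≈ 1891.5 - 5.0518*I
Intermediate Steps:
R(d) = (d + (1 + d)*(47 + d))/(2*d) (R(d) = (d + (d + 47)*(d + 1))/(d + d) = (d + (47 + d)*(1 + d))/((2*d)) = (d + (1 + d)*(47 + d))*(1/(2*d)) = (d + (1 + d)*(47 + d))/(2*d))
1867 + R(√(22 - 34)) = 1867 + (47 + √(22 - 34)*(49 + √(22 - 34)))/(2*(√(22 - 34))) = 1867 + (47 + √(-12)*(49 + √(-12)))/(2*(√(-12))) = 1867 + (47 + (2*I*√3)*(49 + 2*I*√3))/(2*((2*I*√3))) = 1867 + (-I*√3/6)*(47 + 2*I*√3*(49 + 2*I*√3))/2 = 1867 - I*√3*(47 + 2*I*√3*(49 + 2*I*√3))/12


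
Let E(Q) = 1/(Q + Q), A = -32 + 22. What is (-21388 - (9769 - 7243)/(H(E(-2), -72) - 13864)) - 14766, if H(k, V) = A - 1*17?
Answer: -502212688/13891 ≈ -36154.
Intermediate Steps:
A = -10
E(Q) = 1/(2*Q)
H(k, V) = -27 (H(k, V) = -10 - 1*17 = -10 - 17 = -27)
(-21388 - (9769 - 7243)/(H(E(-2), -72) - 13864)) - 14766 = (-21388 - (9769 - 7243)/(-27 - 13864)) - 14766 = (-21388 - 2526/(-13891)) - 14766 = (-21388 - 2526*(-1)/13891) - 14766 = (-21388 - 1*(-2526/13891)) - 14766 = (-21388 + 2526/13891) - 14766 = -297098182/13891 - 14766 = -502212688/13891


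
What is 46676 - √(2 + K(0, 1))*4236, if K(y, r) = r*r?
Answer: 46676 - 4236*√3 ≈ 39339.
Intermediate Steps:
K(y, r) = r²
46676 - √(2 + K(0, 1))*4236 = 46676 - √(2 + 1²)*4236 = 46676 - √(2 + 1)*4236 = 46676 - √3*4236 = 46676 - 4236*√3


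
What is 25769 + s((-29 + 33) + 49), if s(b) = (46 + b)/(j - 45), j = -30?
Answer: 644192/25 ≈ 25768.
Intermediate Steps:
s(b) = -46/75 - b/75 (s(b) = (46 + b)/(-30 - 45) = (46 + b)/(-75) = (46 + b)*(-1/75) = -46/75 - b/75)
25769 + s((-29 + 33) + 49) = 25769 + (-46/75 - ((-29 + 33) + 49)/75) = 25769 + (-46/75 - (4 + 49)/75) = 25769 + (-46/75 - 1/75*53) = 25769 + (-46/75 - 53/75) = 25769 - 33/25 = 644192/25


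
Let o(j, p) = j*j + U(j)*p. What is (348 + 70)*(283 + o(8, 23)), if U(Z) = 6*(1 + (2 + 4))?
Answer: 548834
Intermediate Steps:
U(Z) = 42 (U(Z) = 6*(1 + 6) = 6*7 = 42)
o(j, p) = j² + 42*p (o(j, p) = j*j + 42*p = j² + 42*p)
(348 + 70)*(283 + o(8, 23)) = (348 + 70)*(283 + (8² + 42*23)) = 418*(283 + (64 + 966)) = 418*(283 + 1030) = 418*1313 = 548834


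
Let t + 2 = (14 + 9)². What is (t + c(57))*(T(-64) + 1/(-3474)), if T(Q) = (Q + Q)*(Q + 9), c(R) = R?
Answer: 7141432028/1737 ≈ 4.1114e+6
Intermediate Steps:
t = 527 (t = -2 + (14 + 9)² = -2 + 23² = -2 + 529 = 527)
T(Q) = 2*Q*(9 + Q) (T(Q) = (2*Q)*(9 + Q) = 2*Q*(9 + Q))
(t + c(57))*(T(-64) + 1/(-3474)) = (527 + 57)*(2*(-64)*(9 - 64) + 1/(-3474)) = 584*(2*(-64)*(-55) - 1/3474) = 584*(7040 - 1/3474) = 584*(24456959/3474) = 7141432028/1737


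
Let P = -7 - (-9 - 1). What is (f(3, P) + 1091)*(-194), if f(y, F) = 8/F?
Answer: -636514/3 ≈ -2.1217e+5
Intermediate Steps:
P = 3 (P = -7 - 1*(-10) = -7 + 10 = 3)
(f(3, P) + 1091)*(-194) = (8/3 + 1091)*(-194) = (3281/3)*(-194) = -636514/3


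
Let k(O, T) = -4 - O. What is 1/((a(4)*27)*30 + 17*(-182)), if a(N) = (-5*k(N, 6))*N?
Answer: 1/126506 ≈ 7.9048e-6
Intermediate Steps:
a(N) = N*(20 + 5*N) (a(N) = (-5*(-4 - N))*N = (20 + 5*N)*N = N*(20 + 5*N))
1/((a(4)*27)*30 + 17*(-182)) = 1/(((5*4*(4 + 4))*27)*30 + 17*(-182)) = 1/(((5*4*8)*27)*30 - 3094) = 1/((160*27)*30 - 3094) = 1/(4320*30 - 3094) = 1/(129600 - 3094) = 1/126506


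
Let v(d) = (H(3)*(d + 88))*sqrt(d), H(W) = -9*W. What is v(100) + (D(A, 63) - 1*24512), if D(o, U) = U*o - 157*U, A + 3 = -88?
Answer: -90896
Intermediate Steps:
A = -91 (A = -3 - 88 = -91)
D(o, U) = -157*U + U*o
v(d) = sqrt(d)*(-2376 - 27*d) (v(d) = ((-9*3)*(d + 88))*sqrt(d) = (-27*(88 + d))*sqrt(d) = (-2376 - 27*d)*sqrt(d) = sqrt(d)*(-2376 - 27*d))
v(100) + (D(A, 63) - 1*24512) = 27*sqrt(100)*(-88 - 1*100) + (63*(-157 - 91) - 1*24512) = 27*10*(-88 - 100) + (63*(-248) - 24512) = 27*10*(-188) + (-15624 - 24512) = -50760 - 40136 = -90896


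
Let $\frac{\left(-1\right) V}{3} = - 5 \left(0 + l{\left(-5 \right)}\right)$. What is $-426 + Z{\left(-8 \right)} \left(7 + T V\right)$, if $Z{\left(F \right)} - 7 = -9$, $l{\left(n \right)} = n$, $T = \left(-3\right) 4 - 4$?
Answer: $-2840$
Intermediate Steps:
$T = -16$ ($T = -12 - 4 = -16$)
$Z{\left(F \right)} = -2$ ($Z{\left(F \right)} = 7 - 9 = -2$)
$V = -75$ ($V = - 3 \left(- 5 \left(0 - 5\right)\right) = - 3 \left(\left(-5\right) \left(-5\right)\right) = \left(-3\right) 25 = -75$)
$-426 + Z{\left(-8 \right)} \left(7 + T V\right) = -426 - 2 \left(7 - -1200\right) = -426 - 2 \left(7 + 1200\right) = -426 - 2414 = -2840$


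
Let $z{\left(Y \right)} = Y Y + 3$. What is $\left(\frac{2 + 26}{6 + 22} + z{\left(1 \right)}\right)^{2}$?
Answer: $25$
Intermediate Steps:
$z{\left(Y \right)} = 3 + Y^{2}$ ($z{\left(Y \right)} = Y^{2} + 3 = 3 + Y^{2}$)
$\left(\frac{2 + 26}{6 + 22} + z{\left(1 \right)}\right)^{2} = \left(\frac{2 + 26}{6 + 22} + \left(3 + 1^{2}\right)\right)^{2} = \left(\frac{28}{28} + \left(3 + 1\right)\right)^{2} = \left(28 \cdot \frac{1}{28} + 4\right)^{2} = \left(1 + 4\right)^{2} = 5^{2} = 25$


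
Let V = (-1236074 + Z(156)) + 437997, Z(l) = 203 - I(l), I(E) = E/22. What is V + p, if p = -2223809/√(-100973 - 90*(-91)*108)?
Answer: -8776692/11 - 2223809*√783547/783547 ≈ -8.0039e+5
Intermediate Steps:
I(E) = E/22 (I(E) = E*(1/22) = E/22)
Z(l) = 203 - l/22
p = -2223809*√783547/783547 (p = -2223809/√(-100973 + 8190*108) = -2223809/√(-100973 + 884520) = -2223809*√783547/783547 ≈ -2512.3)
V = -8776692/11 (V = (-1236074 + (203 - 1/22*156)) + 437997 = (-1236074 + (203 - 78/11)) + 437997 = (-1236074 + 2155/11) + 437997 = -13594659/11 + 437997 = -8776692/11 ≈ -7.9788e+5)
V + p = -8776692/11 - 2223809*√783547/783547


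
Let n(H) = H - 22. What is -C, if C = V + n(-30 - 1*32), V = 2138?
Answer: -2054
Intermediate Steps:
n(H) = -22 + H
C = 2054 (C = 2138 + (-22 + (-30 - 1*32)) = 2138 + (-22 + (-30 - 32)) = 2138 + (-22 - 62) = 2138 - 84 = 2054)
-C = -1*2054 = -2054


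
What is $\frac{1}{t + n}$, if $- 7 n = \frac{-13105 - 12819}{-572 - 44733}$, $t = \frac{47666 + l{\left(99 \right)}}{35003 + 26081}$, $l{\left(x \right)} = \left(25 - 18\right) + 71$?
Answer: $\frac{4842968585}{3389437956} \approx 1.4288$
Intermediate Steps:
$l{\left(x \right)} = 78$ ($l{\left(x \right)} = 7 + 71 = 78$)
$t = \frac{11936}{15271}$ ($t = \frac{47666 + 78}{35003 + 26081} = \frac{47744}{61084} = 47744 \cdot \frac{1}{61084} = \frac{11936}{15271} \approx 0.78161$)
$n = - \frac{25924}{317135}$ ($n = - \frac{\left(-13105 - 12819\right) \frac{1}{-572 - 44733}}{7} = - \frac{\left(-25924\right) \frac{1}{-45305}}{7} = - \frac{\left(-25924\right) \left(- \frac{1}{45305}\right)}{7} = \left(- \frac{1}{7}\right) \frac{25924}{45305} = - \frac{25924}{317135} \approx -0.081744$)
$\frac{1}{t + n} = \frac{1}{\frac{11936}{15271} - \frac{25924}{317135}} = \frac{1}{\frac{3389437956}{4842968585}} = \frac{4842968585}{3389437956}$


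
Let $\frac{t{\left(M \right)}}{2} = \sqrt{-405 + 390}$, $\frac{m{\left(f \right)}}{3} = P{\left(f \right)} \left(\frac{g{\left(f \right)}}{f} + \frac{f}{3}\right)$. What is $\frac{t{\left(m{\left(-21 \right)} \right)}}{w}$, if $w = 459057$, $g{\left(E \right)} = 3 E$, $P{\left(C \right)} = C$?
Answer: $\frac{2 i \sqrt{15}}{459057} \approx 1.6874 \cdot 10^{-5} i$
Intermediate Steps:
$m{\left(f \right)} = 3 f \left(3 + \frac{f}{3}\right)$ ($m{\left(f \right)} = 3 f \left(\frac{3 f}{f} + \frac{f}{3}\right) = 3 f \left(3 + f \frac{1}{3}\right) = 3 f \left(3 + \frac{f}{3}\right)$)
$t{\left(M \right)} = 2 i \sqrt{15}$ ($t{\left(M \right)} = 2 \sqrt{-405 + 390} = 2 \sqrt{-15} = 2 i \sqrt{15}$)
$\frac{t{\left(m{\left(-21 \right)} \right)}}{w} = \frac{2 i \sqrt{15}}{459057}$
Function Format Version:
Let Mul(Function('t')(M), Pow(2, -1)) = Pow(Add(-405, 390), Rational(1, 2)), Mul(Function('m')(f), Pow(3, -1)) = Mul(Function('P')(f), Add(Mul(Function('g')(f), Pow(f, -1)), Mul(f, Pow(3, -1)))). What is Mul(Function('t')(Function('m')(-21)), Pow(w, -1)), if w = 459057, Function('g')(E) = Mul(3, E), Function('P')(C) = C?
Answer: Mul(Rational(2, 459057), I, Pow(15, Rational(1, 2))) ≈ Mul(1.6874e-5, I)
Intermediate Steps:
Function('m')(f) = Mul(3, f, Add(3, Mul(Rational(1, 3), f))) (Function('m')(f) = Mul(3, Mul(f, Add(Mul(Mul(3, f), Pow(f, -1)), Mul(f, Pow(3, -1))))) = Mul(3, Mul(f, Add(3, Mul(f, Rational(1, 3))))) = Mul(3, Mul(f, Add(3, Mul(Rational(1, 3), f)))) = Mul(3, f, Add(3, Mul(Rational(1, 3), f))))
Function('t')(M) = Mul(2, I, Pow(15, Rational(1, 2))) (Function('t')(M) = Mul(2, Pow(Add(-405, 390), Rational(1, 2))) = Mul(2, Pow(-15, Rational(1, 2))) = Mul(2, Mul(I, Pow(15, Rational(1, 2)))) = Mul(2, I, Pow(15, Rational(1, 2))))
Mul(Function('t')(Function('m')(-21)), Pow(w, -1)) = Mul(Mul(2, I, Pow(15, Rational(1, 2))), Pow(459057, -1)) = Mul(Mul(2, I, Pow(15, Rational(1, 2))), Rational(1, 459057)) = Mul(Rational(2, 459057), I, Pow(15, Rational(1, 2)))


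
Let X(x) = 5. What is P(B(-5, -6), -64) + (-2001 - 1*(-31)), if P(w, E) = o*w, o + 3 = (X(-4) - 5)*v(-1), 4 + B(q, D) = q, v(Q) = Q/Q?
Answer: -1943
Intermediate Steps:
v(Q) = 1
B(q, D) = -4 + q
o = -3 (o = -3 + (5 - 5)*1 = -3 + 0*1 = -3 + 0 = -3)
P(w, E) = -3*w
P(B(-5, -6), -64) + (-2001 - 1*(-31)) = -3*(-4 - 5) + (-2001 - 1*(-31)) = -3*(-9) + (-2001 + 31) = 27 - 1970 = -1943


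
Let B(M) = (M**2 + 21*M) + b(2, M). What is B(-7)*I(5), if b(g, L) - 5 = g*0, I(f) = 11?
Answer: -1023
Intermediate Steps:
b(g, L) = 5 (b(g, L) = 5 + g*0 = 5 + 0 = 5)
B(M) = 5 + M**2 + 21*M (B(M) = (M**2 + 21*M) + 5 = 5 + M**2 + 21*M)
B(-7)*I(5) = (5 + (-7)**2 + 21*(-7))*11 = (5 + 49 - 147)*11 = -93*11 = -1023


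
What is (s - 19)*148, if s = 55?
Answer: 5328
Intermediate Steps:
(s - 19)*148 = (55 - 19)*148 = 36*148 = 5328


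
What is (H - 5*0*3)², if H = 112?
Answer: 12544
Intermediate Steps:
(H - 5*0*3)² = (112 - 5*0*3)² = (112 + 0*3)² = (112 + 0)² = 112² = 12544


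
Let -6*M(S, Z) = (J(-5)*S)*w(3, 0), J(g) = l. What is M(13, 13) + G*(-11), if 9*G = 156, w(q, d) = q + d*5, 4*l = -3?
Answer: -4459/24 ≈ -185.79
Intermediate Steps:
l = -3/4 (l = (1/4)*(-3) = -3/4 ≈ -0.75000)
w(q, d) = q + 5*d
G = 52/3 (G = (1/9)*156 = 52/3 ≈ 17.333)
J(g) = -3/4
M(S, Z) = 3*S/8 (M(S, Z) = -(-3*S/4)*(3 + 5*0)/6 = -(-3*S/4)*(3 + 0)/6 = -(-3*S/4)*3/6 = -(-3)*S/8 = 3*S/8)
M(13, 13) + G*(-11) = (3/8)*13 + (52/3)*(-11) = 39/8 - 572/3 = -4459/24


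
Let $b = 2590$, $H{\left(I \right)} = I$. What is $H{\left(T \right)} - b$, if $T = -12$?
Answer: $-2602$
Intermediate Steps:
$H{\left(T \right)} - b = -12 - 2590 = -2602$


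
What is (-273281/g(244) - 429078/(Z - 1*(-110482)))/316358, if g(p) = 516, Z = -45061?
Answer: -2011080061/1186596851832 ≈ -0.0016948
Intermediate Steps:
(-273281/g(244) - 429078/(Z - 1*(-110482)))/316358 = (-273281/516 - 429078/(-45061 - 1*(-110482)))/316358 = (-273281*1/516 - 429078/(-45061 + 110482))*(1/316358) = (-273281/516 - 429078/65421)*(1/316358) = (-273281/516 - 429078*1/65421)*(1/316358) = (-273281/516 - 143026/21807)*(1/316358) = -2011080061/3750804*1/316358 = -2011080061/1186596851832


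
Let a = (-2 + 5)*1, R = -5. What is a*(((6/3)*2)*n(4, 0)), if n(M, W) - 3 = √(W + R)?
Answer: 36 + 12*I*√5 ≈ 36.0 + 26.833*I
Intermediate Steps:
a = 3 (a = 3*1 = 3)
n(M, W) = 3 + √(-5 + W) (n(M, W) = 3 + √(W - 5) = 3 + √(-5 + W))
a*(((6/3)*2)*n(4, 0)) = 3*(((6/3)*2)*(3 + √(-5 + 0))) = 3*(((6*(⅓))*2)*(3 + √(-5))) = 3*((2*2)*(3 + I*√5)) = 3*(4*(3 + I*√5)) = 3*(12 + 4*I*√5) = 36 + 12*I*√5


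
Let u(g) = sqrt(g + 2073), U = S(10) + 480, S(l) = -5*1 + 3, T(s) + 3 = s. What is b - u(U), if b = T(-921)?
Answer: -924 - sqrt(2551) ≈ -974.51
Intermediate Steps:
T(s) = -3 + s
b = -924 (b = -3 - 921 = -924)
S(l) = -2 (S(l) = -5 + 3 = -2)
U = 478 (U = -2 + 480 = 478)
u(g) = sqrt(2073 + g)
b - u(U) = -924 - sqrt(2073 + 478) = -924 - sqrt(2551)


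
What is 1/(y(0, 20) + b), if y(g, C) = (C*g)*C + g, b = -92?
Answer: -1/92 ≈ -0.010870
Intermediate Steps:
y(g, C) = g + g*C² (y(g, C) = g*C² + g = g + g*C²)
1/(y(0, 20) + b) = 1/(0*(1 + 20²) - 92) = 1/(0*(1 + 400) - 92) = 1/(0*401 - 92) = 1/(0 - 92) = 1/(-92) = -1/92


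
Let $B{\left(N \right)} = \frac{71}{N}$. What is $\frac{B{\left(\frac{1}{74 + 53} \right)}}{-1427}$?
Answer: $- \frac{9017}{1427} \approx -6.3188$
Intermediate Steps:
$\frac{B{\left(\frac{1}{74 + 53} \right)}}{-1427} = \frac{71 \frac{1}{\frac{1}{74 + 53}}}{-1427} = \frac{71}{\frac{1}{127}} \left(- \frac{1}{1427}\right) = 71 \frac{1}{\frac{1}{127}} \left(- \frac{1}{1427}\right) = 71 \cdot 127 \left(- \frac{1}{1427}\right) = 9017 \left(- \frac{1}{1427}\right) = - \frac{9017}{1427}$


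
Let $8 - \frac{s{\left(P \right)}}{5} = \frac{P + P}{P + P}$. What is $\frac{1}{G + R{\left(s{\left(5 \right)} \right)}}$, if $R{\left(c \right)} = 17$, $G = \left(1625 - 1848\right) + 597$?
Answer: $\frac{1}{391} \approx 0.0025575$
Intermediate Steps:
$s{\left(P \right)} = 35$ ($s{\left(P \right)} = 40 - 5 \frac{P + P}{P + P} = 40 - 5 \frac{2 P}{2 P} = 40 - 5 \cdot 2 P \frac{1}{2 P} = 40 - 5 = 35$)
$G = 374$ ($G = -223 + 597 = 374$)
$\frac{1}{G + R{\left(s{\left(5 \right)} \right)}} = \frac{1}{374 + 17} = \frac{1}{391}$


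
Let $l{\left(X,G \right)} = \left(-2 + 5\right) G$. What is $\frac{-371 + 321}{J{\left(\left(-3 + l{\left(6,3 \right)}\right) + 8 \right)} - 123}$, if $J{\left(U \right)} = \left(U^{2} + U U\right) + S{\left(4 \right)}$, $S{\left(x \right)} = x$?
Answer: $- \frac{50}{273} \approx -0.18315$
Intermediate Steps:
$l{\left(X,G \right)} = 3 G$
$J{\left(U \right)} = 4 + 2 U^{2}$ ($J{\left(U \right)} = \left(U^{2} + U U\right) + 4 = \left(U^{2} + U^{2}\right) + 4 = 2 U^{2} + 4 = 4 + 2 U^{2}$)
$\frac{-371 + 321}{J{\left(\left(-3 + l{\left(6,3 \right)}\right) + 8 \right)} - 123} = \frac{-371 + 321}{\left(4 + 2 \left(\left(-3 + 3 \cdot 3\right) + 8\right)^{2}\right) - 123} = - \frac{50}{\left(4 + 2 \left(\left(-3 + 9\right) + 8\right)^{2}\right) - 123} = - \frac{50}{\left(4 + 2 \left(6 + 8\right)^{2}\right) - 123} = - \frac{50}{\left(4 + 2 \cdot 14^{2}\right) - 123} = - \frac{50}{\left(4 + 2 \cdot 196\right) - 123} = - \frac{50}{\left(4 + 392\right) - 123} = - \frac{50}{396 - 123} = - \frac{50}{273}$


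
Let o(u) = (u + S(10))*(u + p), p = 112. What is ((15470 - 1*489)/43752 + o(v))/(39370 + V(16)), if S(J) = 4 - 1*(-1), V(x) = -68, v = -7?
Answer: -9172939/1719541104 ≈ -0.0053345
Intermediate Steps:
S(J) = 5 (S(J) = 4 + 1 = 5)
o(u) = (5 + u)*(112 + u) (o(u) = (u + 5)*(u + 112) = (5 + u)*(112 + u))
((15470 - 1*489)/43752 + o(v))/(39370 + V(16)) = ((15470 - 1*489)/43752 + (560 + (-7)**2 + 117*(-7)))/(39370 - 68) = ((15470 - 489)*(1/43752) + (560 + 49 - 819))/39302 = (14981*(1/43752) - 210)*(1/39302) = (14981/43752 - 210)*(1/39302) = -9172939/43752*1/39302 = -9172939/1719541104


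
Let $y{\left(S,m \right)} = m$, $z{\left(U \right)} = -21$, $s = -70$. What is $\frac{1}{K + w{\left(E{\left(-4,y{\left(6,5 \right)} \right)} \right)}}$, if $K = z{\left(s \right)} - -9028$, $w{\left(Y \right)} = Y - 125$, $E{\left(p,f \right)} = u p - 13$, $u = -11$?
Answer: $\frac{1}{8913} \approx 0.0001122$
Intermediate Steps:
$E{\left(p,f \right)} = -13 - 11 p$ ($E{\left(p,f \right)} = - 11 p - 13 = -13 - 11 p$)
$w{\left(Y \right)} = -125 + Y$
$K = 9007$ ($K = -21 - -9028 = -21 + 9028 = 9007$)
$\frac{1}{K + w{\left(E{\left(-4,y{\left(6,5 \right)} \right)} \right)}} = \frac{1}{9007 - 94} = \frac{1}{8913}$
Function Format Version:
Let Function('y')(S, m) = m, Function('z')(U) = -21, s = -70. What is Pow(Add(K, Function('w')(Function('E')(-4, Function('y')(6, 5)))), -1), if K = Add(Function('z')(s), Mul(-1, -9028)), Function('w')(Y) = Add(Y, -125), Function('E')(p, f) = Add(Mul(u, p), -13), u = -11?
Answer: Rational(1, 8913) ≈ 0.00011220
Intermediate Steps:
Function('E')(p, f) = Add(-13, Mul(-11, p)) (Function('E')(p, f) = Add(Mul(-11, p), -13) = Add(-13, Mul(-11, p)))
Function('w')(Y) = Add(-125, Y)
K = 9007 (K = Add(-21, Mul(-1, -9028)) = Add(-21, 9028) = 9007)
Pow(Add(K, Function('w')(Function('E')(-4, Function('y')(6, 5)))), -1) = Pow(Add(9007, Add(-125, Add(-13, Mul(-11, -4)))), -1) = Pow(Add(9007, Add(-125, Add(-13, 44))), -1) = Pow(Add(9007, Add(-125, 31)), -1) = Pow(Add(9007, -94), -1) = Pow(8913, -1) = Rational(1, 8913)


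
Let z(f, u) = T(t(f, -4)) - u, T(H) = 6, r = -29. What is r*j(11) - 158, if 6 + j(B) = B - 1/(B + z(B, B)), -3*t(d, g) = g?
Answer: -1789/6 ≈ -298.17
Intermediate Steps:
t(d, g) = -g/3
z(f, u) = 6 - u
j(B) = -37/6 + B (j(B) = -6 + (B - 1/(B + (6 - B))) = -6 + (B - 1/6) = -6 + (-1/6 + B) = -37/6 + B)
r*j(11) - 158 = -29*(-37/6 + 11) - 158 = -29*29/6 - 158 = -841/6 - 158 = -1789/6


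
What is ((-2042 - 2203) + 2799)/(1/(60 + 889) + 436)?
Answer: -1372254/413765 ≈ -3.3165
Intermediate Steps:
((-2042 - 2203) + 2799)/(1/(60 + 889) + 436) = (-4245 + 2799)/(1/949 + 436) = -1446/(1/949 + 436) = -1446/413765/949 = -1446*949/413765 = -1372254/413765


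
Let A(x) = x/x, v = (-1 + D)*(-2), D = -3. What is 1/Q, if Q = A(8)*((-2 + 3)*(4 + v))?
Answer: 1/12 ≈ 0.083333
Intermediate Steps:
v = 8 (v = (-1 - 3)*(-2) = -4*(-2) = 8)
A(x) = 1
Q = 12 (Q = 1*((-2 + 3)*(4 + 8)) = 1*(1*12) = 1*12 = 12)
1/Q = 1/12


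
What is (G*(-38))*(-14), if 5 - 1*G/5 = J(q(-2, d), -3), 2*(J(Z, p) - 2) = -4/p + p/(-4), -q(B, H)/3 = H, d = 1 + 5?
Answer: 31255/6 ≈ 5209.2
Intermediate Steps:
d = 6
q(B, H) = -3*H
J(Z, p) = 2 - 2/p - p/8 (J(Z, p) = 2 + (-4/p + p/(-4))/2 = 2 + (-4/p + p*(-¼))/2 = 2 + (-4/p - p/4)/2 = 2 + (-2/p - p/8) = 2 - 2/p - p/8)
G = 235/24 (G = 25 - 5*(2 - 2/(-3) - ⅛*(-3)) = 25 - 5*(2 - 2*(-⅓) + 3/8) = 25 - 5*(2 + ⅔ + 3/8) = 25 - 5*73/24 = 25 - 365/24 = 235/24 ≈ 9.7917)
(G*(-38))*(-14) = ((235/24)*(-38))*(-14) = -4465/12*(-14) = 31255/6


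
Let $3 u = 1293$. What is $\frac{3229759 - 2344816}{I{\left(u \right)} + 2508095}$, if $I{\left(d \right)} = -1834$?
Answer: $\frac{884943}{2506261} \approx 0.35309$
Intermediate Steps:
$u = 431$ ($u = \frac{1}{3} \cdot 1293 = 431$)
$\frac{3229759 - 2344816}{I{\left(u \right)} + 2508095} = \frac{3229759 - 2344816}{-1834 + 2508095} = \frac{884943}{2506261}$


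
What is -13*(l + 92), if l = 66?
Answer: -2054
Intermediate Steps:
-13*(l + 92) = -13*(66 + 92) = -13*158 = -2054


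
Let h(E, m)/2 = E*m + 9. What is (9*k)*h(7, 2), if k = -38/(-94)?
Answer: 7866/47 ≈ 167.36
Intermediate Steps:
h(E, m) = 18 + 2*E*m (h(E, m) = 2*(E*m + 9) = 2*(9 + E*m) = 18 + 2*E*m)
k = 19/47 (k = -38*(-1/94) = 19/47 ≈ 0.40426)
(9*k)*h(7, 2) = (9*(19/47))*(18 + 2*7*2) = 171*(18 + 28)/47 = (171/47)*46 = 7866/47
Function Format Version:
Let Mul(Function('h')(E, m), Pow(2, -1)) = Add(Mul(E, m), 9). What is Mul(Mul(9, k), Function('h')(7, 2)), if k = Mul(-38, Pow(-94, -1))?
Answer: Rational(7866, 47) ≈ 167.36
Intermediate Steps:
Function('h')(E, m) = Add(18, Mul(2, E, m)) (Function('h')(E, m) = Mul(2, Add(Mul(E, m), 9)) = Mul(2, Add(9, Mul(E, m))) = Add(18, Mul(2, E, m)))
k = Rational(19, 47) (k = Mul(-38, Rational(-1, 94)) = Rational(19, 47) ≈ 0.40426)
Mul(Mul(9, k), Function('h')(7, 2)) = Mul(Mul(9, Rational(19, 47)), Add(18, Mul(2, 7, 2))) = Mul(Rational(171, 47), Add(18, 28)) = Mul(Rational(171, 47), 46) = Rational(7866, 47)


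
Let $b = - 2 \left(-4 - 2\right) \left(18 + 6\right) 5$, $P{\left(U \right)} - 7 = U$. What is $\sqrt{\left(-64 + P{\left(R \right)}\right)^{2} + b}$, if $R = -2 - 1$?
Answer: $12 \sqrt{35} \approx 70.993$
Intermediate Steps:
$R = -3$ ($R = -2 - 1 = -3$)
$P{\left(U \right)} = 7 + U$
$b = 1440$ ($b = \left(-2\right) \left(-6\right) 24 \cdot 5 = 12 \cdot 24 \cdot 5 = 288 \cdot 5 = 1440$)
$\sqrt{\left(-64 + P{\left(R \right)}\right)^{2} + b} = \sqrt{\left(-64 + \left(7 - 3\right)\right)^{2} + 1440} = \sqrt{\left(-64 + 4\right)^{2} + 1440} = \sqrt{\left(-60\right)^{2} + 1440} = \sqrt{3600 + 1440} = \sqrt{5040} = 12 \sqrt{35}$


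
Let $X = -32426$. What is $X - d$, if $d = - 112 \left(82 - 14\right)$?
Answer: $-24810$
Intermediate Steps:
$d = -7616$ ($d = \left(-112\right) 68 = -7616$)
$X - d = -32426 - -7616 = -32426 + 7616 = -24810$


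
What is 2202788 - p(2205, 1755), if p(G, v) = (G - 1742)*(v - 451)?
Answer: 1599036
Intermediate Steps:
p(G, v) = (-1742 + G)*(-451 + v)
2202788 - p(2205, 1755) = 2202788 - (785642 - 1742*1755 - 451*2205 + 2205*1755) = 2202788 - (785642 - 3057210 - 994455 + 3869775) = 2202788 - 1*603752 = 2202788 - 603752 = 1599036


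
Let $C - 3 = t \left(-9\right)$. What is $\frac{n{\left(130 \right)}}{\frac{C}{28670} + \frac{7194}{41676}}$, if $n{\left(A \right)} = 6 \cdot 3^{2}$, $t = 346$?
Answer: $\frac{44072370}{52321} \approx 842.35$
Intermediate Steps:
$C = -3111$ ($C = 3 + 346 \left(-9\right) = 3 - 3114 = -3111$)
$n{\left(A \right)} = 54$ ($n{\left(A \right)} = 6 \cdot 9 = 54$)
$\frac{n{\left(130 \right)}}{\frac{C}{28670} + \frac{7194}{41676}} = \frac{54}{- \frac{3111}{28670} + \frac{7194}{41676}} = \frac{54}{\left(-3111\right) \frac{1}{28670} + 7194 \cdot \frac{1}{41676}} = \frac{54}{- \frac{51}{470} + \frac{1199}{6946}} = \frac{54}{\frac{52321}{816155}} = 54 \cdot \frac{816155}{52321} = \frac{44072370}{52321}$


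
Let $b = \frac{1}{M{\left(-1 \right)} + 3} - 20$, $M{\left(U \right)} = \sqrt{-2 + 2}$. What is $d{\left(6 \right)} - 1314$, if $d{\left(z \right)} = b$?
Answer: $- \frac{4001}{3} \approx -1333.7$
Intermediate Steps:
$M{\left(U \right)} = 0$ ($M{\left(U \right)} = \sqrt{0} = 0$)
$b = - \frac{59}{3}$ ($b = \frac{1}{0 + 3} - 20 = \frac{1}{3} - 20 = - \frac{59}{3} \approx -19.667$)
$d{\left(z \right)} = - \frac{59}{3}$
$d{\left(6 \right)} - 1314 = - \frac{59}{3} - 1314 = - \frac{4001}{3}$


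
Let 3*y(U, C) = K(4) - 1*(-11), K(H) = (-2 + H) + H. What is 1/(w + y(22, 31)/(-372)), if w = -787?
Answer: -1116/878309 ≈ -0.0012706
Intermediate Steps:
K(H) = -2 + 2*H
y(U, C) = 17/3 (y(U, C) = ((-2 + 2*4) - 1*(-11))/3 = ((-2 + 8) + 11)/3 = (6 + 11)/3 = (⅓)*17 = 17/3)
1/(w + y(22, 31)/(-372)) = 1/(-787 + (17/3)/(-372)) = 1/(-787 + (17/3)*(-1/372)) = 1/(-787 - 17/1116) = 1/(-878309/1116) = -1116/878309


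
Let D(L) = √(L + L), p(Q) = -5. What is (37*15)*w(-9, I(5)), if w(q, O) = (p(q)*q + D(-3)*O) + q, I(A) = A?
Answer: 19980 + 2775*I*√6 ≈ 19980.0 + 6797.3*I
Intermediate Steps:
D(L) = √2*√L (D(L) = √(2*L) = √2*√L)
w(q, O) = -4*q + I*O*√6 (w(q, O) = (-5*q + (√2*√(-3))*O) + q = (-5*q + (√2*(I*√3))*O) + q = (-5*q + (I*√6)*O) + q = (-5*q + I*O*√6) + q = -4*q + I*O*√6)
(37*15)*w(-9, I(5)) = (37*15)*(-4*(-9) + I*5*√6) = 555*(36 + 5*I*√6) = 19980 + 2775*I*√6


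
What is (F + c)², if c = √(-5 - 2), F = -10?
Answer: (10 - I*√7)² ≈ 93.0 - 52.915*I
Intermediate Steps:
c = I*√7 (c = √(-7) = I*√7 ≈ 2.6458*I)
(F + c)² = (-10 + I*√7)²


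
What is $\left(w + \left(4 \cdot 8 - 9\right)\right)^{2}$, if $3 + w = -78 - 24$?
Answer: $6724$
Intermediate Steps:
$w = -105$ ($w = -3 - 102 = -105$)
$\left(w + \left(4 \cdot 8 - 9\right)\right)^{2} = \left(-105 + \left(4 \cdot 8 - 9\right)\right)^{2} = \left(-105 + \left(32 - 9\right)\right)^{2} = \left(-105 + 23\right)^{2} = \left(-82\right)^{2} = 6724$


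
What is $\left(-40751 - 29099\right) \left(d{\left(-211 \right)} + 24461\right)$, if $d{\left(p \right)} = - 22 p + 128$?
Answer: $-2041785350$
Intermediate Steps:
$d{\left(p \right)} = 128 - 22 p$
$\left(-40751 - 29099\right) \left(d{\left(-211 \right)} + 24461\right) = \left(-40751 - 29099\right) \left(\left(128 - -4642\right) + 24461\right) = - 69850 \left(\left(128 + 4642\right) + 24461\right) = - 69850 \left(4770 + 24461\right) = \left(-69850\right) 29231 = -2041785350$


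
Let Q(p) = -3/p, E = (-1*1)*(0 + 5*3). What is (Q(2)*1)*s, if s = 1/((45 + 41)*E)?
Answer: 1/860 ≈ 0.0011628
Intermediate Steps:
E = -15 (E = -(0 + 15) = -1*15 = -15)
s = -1/1290 (s = 1/((45 + 41)*(-15)) = -1/15/86 = (1/86)*(-1/15) = -1/1290 ≈ -0.00077519)
(Q(2)*1)*s = (-3/2*1)*(-1/1290) = (-3*½*1)*(-1/1290) = -3/2*1*(-1/1290) = -3/2*(-1/1290) = 1/860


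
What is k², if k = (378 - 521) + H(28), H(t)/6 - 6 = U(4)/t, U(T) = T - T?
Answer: 11449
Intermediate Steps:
U(T) = 0
H(t) = 36 (H(t) = 36 + 6*(0/t) = 36 + 6*0 = 36 + 0 = 36)
k = -107 (k = (378 - 521) + 36 = -143 + 36 = -107)
k² = (-107)² = 11449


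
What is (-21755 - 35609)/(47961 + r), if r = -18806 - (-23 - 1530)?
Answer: -14341/7677 ≈ -1.8680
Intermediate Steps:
r = -17253 (r = -18806 - 1*(-1553) = -18806 + 1553 = -17253)
(-21755 - 35609)/(47961 + r) = (-21755 - 35609)/(47961 - 17253) = -57364/30708 = -57364*1/30708 = -14341/7677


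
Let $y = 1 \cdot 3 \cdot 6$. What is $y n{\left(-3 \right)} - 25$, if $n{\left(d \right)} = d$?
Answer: $-79$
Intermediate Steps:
$y = 18$ ($y = 3 \cdot 6 = 18$)
$y n{\left(-3 \right)} - 25 = 18 \left(-3\right) - 25 = -54 - 25 = -79$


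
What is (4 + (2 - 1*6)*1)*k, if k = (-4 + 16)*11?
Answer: 0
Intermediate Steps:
k = 132 (k = 12*11 = 132)
(4 + (2 - 1*6)*1)*k = (4 + (2 - 1*6)*1)*132 = (4 + (2 - 6)*1)*132 = (4 - 4*1)*132 = (4 - 4)*132 = 0*132 = 0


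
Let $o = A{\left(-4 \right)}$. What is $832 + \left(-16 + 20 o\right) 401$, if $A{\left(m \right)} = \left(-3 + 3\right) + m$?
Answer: $-37664$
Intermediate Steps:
$A{\left(m \right)} = m$ ($A{\left(m \right)} = 0 + m = m$)
$o = -4$
$832 + \left(-16 + 20 o\right) 401 = 832 + \left(-16 + 20 \left(-4\right)\right) 401 = 832 + \left(-16 - 80\right) 401 = 832 - 38496 = -37664$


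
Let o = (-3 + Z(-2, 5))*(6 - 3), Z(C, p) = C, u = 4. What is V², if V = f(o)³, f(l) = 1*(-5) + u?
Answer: 1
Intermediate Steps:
o = -15 (o = (-3 - 2)*(6 - 3) = -5*3 = -15)
f(l) = -1 (f(l) = 1*(-5) + 4 = -5 + 4 = -1)
V = -1 (V = (-1)³ = -1)
V² = (-1)² = 1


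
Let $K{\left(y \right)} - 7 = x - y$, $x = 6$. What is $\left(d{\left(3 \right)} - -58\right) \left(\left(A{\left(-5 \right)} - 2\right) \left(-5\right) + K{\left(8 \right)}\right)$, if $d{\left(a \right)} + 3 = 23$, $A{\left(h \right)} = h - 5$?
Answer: $5070$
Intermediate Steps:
$A{\left(h \right)} = -5 + h$
$d{\left(a \right)} = 20$ ($d{\left(a \right)} = -3 + 23 = 20$)
$K{\left(y \right)} = 13 - y$ ($K{\left(y \right)} = 7 - \left(-6 + y\right) = 13 - y$)
$\left(d{\left(3 \right)} - -58\right) \left(\left(A{\left(-5 \right)} - 2\right) \left(-5\right) + K{\left(8 \right)}\right) = \left(20 - -58\right) \left(\left(\left(-5 - 5\right) - 2\right) \left(-5\right) + \left(13 - 8\right)\right) = \left(20 + \left(-129 + 187\right)\right) \left(\left(-10 - 2\right) \left(-5\right) + \left(13 - 8\right)\right) = \left(20 + 58\right) \left(\left(-12\right) \left(-5\right) + 5\right) = 78 \left(60 + 5\right) = 78 \cdot 65 = 5070$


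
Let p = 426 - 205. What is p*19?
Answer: 4199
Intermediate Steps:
p = 221
p*19 = 221*19 = 4199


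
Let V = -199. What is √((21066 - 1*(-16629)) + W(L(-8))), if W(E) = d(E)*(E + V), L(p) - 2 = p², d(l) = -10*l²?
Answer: 5*√233247 ≈ 2414.8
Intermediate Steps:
L(p) = 2 + p²
W(E) = -10*E²*(-199 + E) (W(E) = (-10*E²)*(E - 199) = (-10*E²)*(-199 + E) = -10*E²*(-199 + E))
√((21066 - 1*(-16629)) + W(L(-8))) = √((21066 - 1*(-16629)) + 10*(2 + (-8)²)²*(199 - (2 + (-8)²))) = √((21066 + 16629) + 10*(2 + 64)²*(199 - (2 + 64))) = √(37695 + 10*66²*(199 - 1*66)) = √(37695 + 10*4356*(199 - 66)) = √(37695 + 10*4356*133) = √(37695 + 5793480) = √5831175 = 5*√233247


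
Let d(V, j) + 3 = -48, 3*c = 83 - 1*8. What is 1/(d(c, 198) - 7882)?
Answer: -1/7933 ≈ -0.00012606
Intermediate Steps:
c = 25 (c = (83 - 1*8)/3 = (83 - 8)/3 = (⅓)*75 = 25)
d(V, j) = -51 (d(V, j) = -3 - 48 = -51)
1/(d(c, 198) - 7882) = 1/(-51 - 7882) = 1/(-7933) = -1/7933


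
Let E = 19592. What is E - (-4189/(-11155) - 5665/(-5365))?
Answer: 234485686068/11969315 ≈ 19591.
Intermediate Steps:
E - (-4189/(-11155) - 5665/(-5365)) = 19592 - (-4189/(-11155) - 5665/(-5365)) = 19592 - (-4189*(-1/11155) - 5665*(-1/5365)) = 19592 - (4189/11155 + 1133/1073) = 19592 - 1*17133412/11969315 = 19592 - 17133412/11969315 = 234485686068/11969315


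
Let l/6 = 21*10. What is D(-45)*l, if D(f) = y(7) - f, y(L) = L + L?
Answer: 74340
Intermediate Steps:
y(L) = 2*L
D(f) = 14 - f (D(f) = 2*7 - f = 14 - f)
l = 1260 (l = 6*(21*10) = 6*210 = 1260)
D(-45)*l = (14 - 1*(-45))*1260 = (14 + 45)*1260 = 59*1260 = 74340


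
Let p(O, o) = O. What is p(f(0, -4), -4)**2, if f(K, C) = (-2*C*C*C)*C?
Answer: 262144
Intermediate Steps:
f(K, C) = -2*C**4 (f(K, C) = (-2*C**2*C)*C = (-2*C**3)*C = -2*C**4)
p(f(0, -4), -4)**2 = (-2*(-4)**4)**2 = (-2*256)**2 = (-512)**2 = 262144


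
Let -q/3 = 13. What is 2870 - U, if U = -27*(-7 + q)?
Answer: 1628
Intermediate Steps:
q = -39 (q = -3*13 = -39)
U = 1242 (U = -27*(-7 - 39) = -27*(-46) = 1242)
2870 - U = 2870 - 1*1242 = 2870 - 1242 = 1628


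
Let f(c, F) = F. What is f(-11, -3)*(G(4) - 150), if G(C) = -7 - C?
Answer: 483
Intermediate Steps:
f(-11, -3)*(G(4) - 150) = -3*((-7 - 1*4) - 150) = -3*((-7 - 4) - 150) = -3*(-11 - 150) = -3*(-161) = 483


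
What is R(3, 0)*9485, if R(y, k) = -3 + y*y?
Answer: 56910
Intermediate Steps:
R(y, k) = -3 + y**2
R(3, 0)*9485 = (-3 + 3**2)*9485 = (-3 + 9)*9485 = 6*9485 = 56910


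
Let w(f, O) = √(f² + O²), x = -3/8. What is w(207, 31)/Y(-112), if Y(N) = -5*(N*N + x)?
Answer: -8*√43810/501745 ≈ -0.0033373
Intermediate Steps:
x = -3/8 (x = -3*⅛ = -3/8 ≈ -0.37500)
w(f, O) = √(O² + f²)
Y(N) = 15/8 - 5*N² (Y(N) = -5*(N*N - 3/8) = -5*(N² - 3/8) = -5*(-3/8 + N²) = 15/8 - 5*N²)
w(207, 31)/Y(-112) = √(31² + 207²)/(15/8 - 5*(-112)²) = √(961 + 42849)/(15/8 - 5*12544) = √43810/(15/8 - 62720) = √43810/(-501745/8) = √43810*(-8/501745) = -8*√43810/501745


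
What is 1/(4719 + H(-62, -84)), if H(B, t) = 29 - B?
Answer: 1/4810 ≈ 0.00020790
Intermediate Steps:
1/(4719 + H(-62, -84)) = 1/(4719 + (29 - 1*(-62))) = 1/(4719 + (29 + 62)) = 1/(4719 + 91) = 1/4810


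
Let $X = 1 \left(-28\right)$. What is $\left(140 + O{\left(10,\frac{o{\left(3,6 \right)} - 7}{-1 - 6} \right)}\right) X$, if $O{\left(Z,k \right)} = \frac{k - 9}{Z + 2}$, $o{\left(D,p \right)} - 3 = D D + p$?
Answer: $- \frac{11686}{3} \approx -3895.3$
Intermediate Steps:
$o{\left(D,p \right)} = 3 + p + D^{2}$ ($o{\left(D,p \right)} = 3 + \left(D D + p\right) = 3 + \left(D^{2} + p\right) = 3 + \left(p + D^{2}\right) = 3 + p + D^{2}$)
$X = -28$
$O{\left(Z,k \right)} = \frac{-9 + k}{2 + Z}$
$\left(140 + O{\left(10,\frac{o{\left(3,6 \right)} - 7}{-1 - 6} \right)}\right) X = \left(140 + \frac{-9 + \frac{\left(3 + 6 + 3^{2}\right) - 7}{-1 - 6}}{2 + 10}\right) \left(-28\right) = \left(140 + \frac{-9 + \frac{\left(3 + 6 + 9\right) - 7}{-7}}{12}\right) \left(-28\right) = \left(140 + \frac{-9 + \left(18 - 7\right) \left(- \frac{1}{7}\right)}{12}\right) \left(-28\right) = \left(140 + \frac{-9 + 11 \left(- \frac{1}{7}\right)}{12}\right) \left(-28\right) = \left(140 + \frac{-9 - \frac{11}{7}}{12}\right) \left(-28\right) = \left(140 + \frac{1}{12} \left(- \frac{74}{7}\right)\right) \left(-28\right) = \left(140 - \frac{37}{42}\right) \left(-28\right) = \frac{5843}{42} \left(-28\right) = - \frac{11686}{3}$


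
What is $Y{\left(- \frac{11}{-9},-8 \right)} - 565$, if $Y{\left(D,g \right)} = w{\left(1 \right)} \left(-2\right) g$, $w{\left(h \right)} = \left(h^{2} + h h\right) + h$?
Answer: $-517$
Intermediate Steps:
$w{\left(h \right)} = h + 2 h^{2}$ ($w{\left(h \right)} = \left(h^{2} + h^{2}\right) + h = 2 h^{2} + h = h + 2 h^{2}$)
$Y{\left(D,g \right)} = - 6 g$ ($Y{\left(D,g \right)} = 1 \left(1 + 2 \cdot 1\right) \left(-2\right) g = 1 \left(1 + 2\right) \left(-2\right) g = 1 \cdot 3 \left(-2\right) g = 3 \left(-2\right) g = - 6 g$)
$Y{\left(- \frac{11}{-9},-8 \right)} - 565 = \left(-6\right) \left(-8\right) - 565 = 48 - 565 = -517$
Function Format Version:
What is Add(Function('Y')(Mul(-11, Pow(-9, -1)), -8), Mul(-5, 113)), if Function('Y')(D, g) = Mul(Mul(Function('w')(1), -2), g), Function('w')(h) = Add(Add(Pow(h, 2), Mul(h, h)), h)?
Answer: -517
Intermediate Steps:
Function('w')(h) = Add(h, Mul(2, Pow(h, 2))) (Function('w')(h) = Add(Add(Pow(h, 2), Pow(h, 2)), h) = Add(Mul(2, Pow(h, 2)), h) = Add(h, Mul(2, Pow(h, 2))))
Function('Y')(D, g) = Mul(-6, g) (Function('Y')(D, g) = Mul(Mul(Mul(1, Add(1, Mul(2, 1))), -2), g) = Mul(Mul(Mul(1, Add(1, 2)), -2), g) = Mul(Mul(Mul(1, 3), -2), g) = Mul(Mul(3, -2), g) = Mul(-6, g))
Add(Function('Y')(Mul(-11, Pow(-9, -1)), -8), Mul(-5, 113)) = Add(Mul(-6, -8), Mul(-5, 113)) = Add(48, -565) = -517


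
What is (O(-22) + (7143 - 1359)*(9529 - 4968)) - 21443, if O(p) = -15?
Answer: 26359366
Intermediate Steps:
(O(-22) + (7143 - 1359)*(9529 - 4968)) - 21443 = (-15 + (7143 - 1359)*(9529 - 4968)) - 21443 = (-15 + 5784*4561) - 21443 = (-15 + 26380824) - 21443 = 26380809 - 21443 = 26359366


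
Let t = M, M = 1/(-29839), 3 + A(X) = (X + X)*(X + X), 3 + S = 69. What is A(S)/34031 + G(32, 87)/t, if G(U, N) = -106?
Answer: 107637824375/34031 ≈ 3.1629e+6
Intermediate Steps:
S = 66 (S = -3 + 69 = 66)
A(X) = -3 + 4*X**2 (A(X) = -3 + (X + X)*(X + X) = -3 + (2*X)*(2*X) = -3 + 4*X**2)
M = -1/29839 ≈ -3.3513e-5
t = -1/29839 ≈ -3.3513e-5
A(S)/34031 + G(32, 87)/t = (-3 + 4*66**2)/34031 - 106/(-1/29839) = (-3 + 4*4356)*(1/34031) - 106*(-29839) = (-3 + 17424)*(1/34031) + 3162934 = 17421*(1/34031) + 3162934 = 17421/34031 + 3162934 = 107637824375/34031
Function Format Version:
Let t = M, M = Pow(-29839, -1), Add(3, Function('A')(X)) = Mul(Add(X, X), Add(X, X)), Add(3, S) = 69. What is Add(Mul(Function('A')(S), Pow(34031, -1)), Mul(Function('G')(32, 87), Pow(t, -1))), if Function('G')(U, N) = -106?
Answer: Rational(107637824375, 34031) ≈ 3.1629e+6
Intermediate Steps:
S = 66 (S = Add(-3, 69) = 66)
Function('A')(X) = Add(-3, Mul(4, Pow(X, 2))) (Function('A')(X) = Add(-3, Mul(Add(X, X), Add(X, X))) = Add(-3, Mul(Mul(2, X), Mul(2, X))) = Add(-3, Mul(4, Pow(X, 2))))
M = Rational(-1, 29839) ≈ -3.3513e-5
t = Rational(-1, 29839) ≈ -3.3513e-5
Add(Mul(Function('A')(S), Pow(34031, -1)), Mul(Function('G')(32, 87), Pow(t, -1))) = Add(Mul(Add(-3, Mul(4, Pow(66, 2))), Pow(34031, -1)), Mul(-106, Pow(Rational(-1, 29839), -1))) = Add(Mul(Add(-3, Mul(4, 4356)), Rational(1, 34031)), Mul(-106, -29839)) = Add(Mul(Add(-3, 17424), Rational(1, 34031)), 3162934) = Add(Mul(17421, Rational(1, 34031)), 3162934) = Add(Rational(17421, 34031), 3162934) = Rational(107637824375, 34031)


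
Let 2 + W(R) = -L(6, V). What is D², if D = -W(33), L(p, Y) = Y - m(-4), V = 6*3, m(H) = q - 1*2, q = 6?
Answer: 256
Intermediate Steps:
m(H) = 4 (m(H) = 6 - 1*2 = 6 - 2 = 4)
V = 18
L(p, Y) = -4 + Y (L(p, Y) = Y - 1*4 = Y - 4 = -4 + Y)
W(R) = -16 (W(R) = -2 - (-4 + 18) = -2 - 1*14 = -2 - 14 = -16)
D = 16 (D = -1*(-16) = 16)
D² = 16² = 256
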